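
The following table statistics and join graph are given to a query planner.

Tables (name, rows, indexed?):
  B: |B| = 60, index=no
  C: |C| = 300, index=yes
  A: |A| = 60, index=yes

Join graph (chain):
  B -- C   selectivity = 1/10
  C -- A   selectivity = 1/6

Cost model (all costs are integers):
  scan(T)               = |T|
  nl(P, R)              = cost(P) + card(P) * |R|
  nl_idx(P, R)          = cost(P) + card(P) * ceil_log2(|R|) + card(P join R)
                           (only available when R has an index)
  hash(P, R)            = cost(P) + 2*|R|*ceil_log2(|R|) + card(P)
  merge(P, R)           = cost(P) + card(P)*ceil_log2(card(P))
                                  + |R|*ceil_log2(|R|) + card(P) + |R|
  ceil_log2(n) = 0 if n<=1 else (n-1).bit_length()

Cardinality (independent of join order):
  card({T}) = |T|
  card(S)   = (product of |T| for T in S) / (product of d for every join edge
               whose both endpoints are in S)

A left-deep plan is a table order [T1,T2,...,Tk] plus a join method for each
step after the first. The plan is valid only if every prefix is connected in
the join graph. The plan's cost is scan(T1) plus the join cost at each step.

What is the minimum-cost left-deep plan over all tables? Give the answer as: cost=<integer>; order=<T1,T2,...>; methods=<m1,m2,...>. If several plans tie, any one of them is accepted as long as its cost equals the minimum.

Selinger DP (subsets sized 1..n):
  {B}: scan cost=60, card=60
  {C}: scan cost=300, card=300
  {A}: scan cost=60, card=60
  {BC}: card=1800; try (B,hash)→1320, (C,nl_idx)→2400, (C,merge)→3480, (B,merge)→3720, (C,hash)→5520, (C,nl)→18060 …(+1); best=1320 via (B,hash)
  {AC}: card=3000; try (A,hash)→1320, (C,merge)→3480, (C,nl_idx)→3600, (A,merge)→3720, (A,nl_idx)→5100, (C,hash)→5520 …(+2); best=1320 via (A,hash)
  {ABC}: card=18000; try (A,hash)→3840, (B,hash)→5040, (A,merge)→23340, (A,nl_idx)→30120, (B,merge)→40740, (A,nl)→109320 …(+1); best=3840 via (A,hash)

cost=3840; order=C,B,A; methods=hash,hash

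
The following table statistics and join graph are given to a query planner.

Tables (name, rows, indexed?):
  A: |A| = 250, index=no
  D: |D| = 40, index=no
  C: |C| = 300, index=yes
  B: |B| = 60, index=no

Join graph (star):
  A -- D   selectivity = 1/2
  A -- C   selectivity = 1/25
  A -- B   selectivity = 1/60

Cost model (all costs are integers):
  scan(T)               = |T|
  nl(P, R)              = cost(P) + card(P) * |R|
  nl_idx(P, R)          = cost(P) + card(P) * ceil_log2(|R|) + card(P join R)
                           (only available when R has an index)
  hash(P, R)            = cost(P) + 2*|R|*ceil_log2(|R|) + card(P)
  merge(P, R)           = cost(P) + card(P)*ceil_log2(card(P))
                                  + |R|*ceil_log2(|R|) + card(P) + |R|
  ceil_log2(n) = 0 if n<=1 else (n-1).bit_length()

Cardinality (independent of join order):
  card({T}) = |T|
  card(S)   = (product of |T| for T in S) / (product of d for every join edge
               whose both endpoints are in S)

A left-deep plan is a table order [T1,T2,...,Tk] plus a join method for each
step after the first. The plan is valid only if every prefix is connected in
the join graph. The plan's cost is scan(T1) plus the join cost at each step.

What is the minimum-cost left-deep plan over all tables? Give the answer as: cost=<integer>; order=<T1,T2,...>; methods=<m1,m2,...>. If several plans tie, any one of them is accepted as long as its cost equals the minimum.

Selinger DP (subsets sized 1..n):
  {A}: scan cost=250, card=250
  {D}: scan cost=40, card=40
  {C}: scan cost=300, card=300
  {B}: scan cost=60, card=60
  {AD}: card=5000; try (D,hash)→980, (A,merge)→2570, (D,merge)→2780, (A,hash)→4080, (A,nl)→10040, (D,nl)→10250; best=980 via (D,hash)
  {AC}: card=3000; try (A,hash)→4600, (C,merge)→5500, (C,nl_idx)→5500, (A,merge)→5550, (C,hash)→5900, (C,nl)→75250 …(+1); best=4600 via (A,hash)
  {AB}: card=250; try (B,hash)→1220, (A,merge)→2730, (B,merge)→2920, (A,hash)→4120, (A,nl)→15060, (B,nl)→15250; best=1220 via (B,hash)
  {ACD}: card=60000; try (D,hash)→8080, (C,hash)→11380, (D,merge)→43880, (C,merge)→73980, (C,nl_idx)→105980, (D,nl)→124600 …(+1); best=8080 via (D,hash)
  {ABD}: card=5000; try (D,hash)→1950, (D,merge)→3750, (B,hash)→6700, (D,nl)→11220, (B,merge)→71400, (B,nl)→300980; best=1950 via (D,hash)
  {ABC}: card=3000; try (C,merge)→6470, (C,nl_idx)→6470, (C,hash)→6870, (B,hash)→8320, (B,merge)→44020, (C,nl)→76220 …(+1); best=6470 via (C,merge)
  {ABCD}: card=60000; try (D,hash)→9950, (C,hash)→12350, (D,merge)→45750, (B,hash)→68800, (C,merge)→74950, (C,nl_idx)→106950 …(+4); best=9950 via (D,hash)

cost=9950; order=A,B,C,D; methods=hash,merge,hash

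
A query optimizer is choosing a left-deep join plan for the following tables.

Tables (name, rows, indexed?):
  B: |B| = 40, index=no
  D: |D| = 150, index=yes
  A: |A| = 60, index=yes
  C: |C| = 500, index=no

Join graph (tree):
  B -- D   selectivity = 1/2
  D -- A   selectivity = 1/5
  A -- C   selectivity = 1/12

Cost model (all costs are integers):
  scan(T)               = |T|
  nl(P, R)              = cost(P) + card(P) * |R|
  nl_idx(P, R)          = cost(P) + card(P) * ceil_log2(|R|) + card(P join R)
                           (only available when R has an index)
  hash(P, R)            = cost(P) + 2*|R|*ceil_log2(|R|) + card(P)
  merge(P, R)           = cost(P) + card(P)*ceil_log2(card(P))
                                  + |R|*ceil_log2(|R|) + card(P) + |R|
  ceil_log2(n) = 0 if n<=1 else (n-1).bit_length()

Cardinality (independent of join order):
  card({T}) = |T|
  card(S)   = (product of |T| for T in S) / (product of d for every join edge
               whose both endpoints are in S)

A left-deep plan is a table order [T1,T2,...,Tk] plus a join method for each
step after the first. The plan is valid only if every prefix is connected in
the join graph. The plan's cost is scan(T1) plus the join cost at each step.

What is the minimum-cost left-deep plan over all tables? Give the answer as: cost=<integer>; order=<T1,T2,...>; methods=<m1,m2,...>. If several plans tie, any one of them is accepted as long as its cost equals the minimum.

cost=48300; order=D,A,B,C; methods=hash,hash,hash

Selinger DP (subsets sized 1..n):
  {B}: scan cost=40, card=40
  {D}: scan cost=150, card=150
  {A}: scan cost=60, card=60
  {C}: scan cost=500, card=500
  {BD}: card=3000; try (B,hash)→780, (D,merge)→1670, (B,merge)→1780, (D,hash)→2480, (D,nl_idx)→3360, (D,nl)→6040 …(+1); best=780 via (B,hash)
  {AD}: card=1800; try (A,hash)→1020, (D,merge)→1830, (A,merge)→1920, (D,nl_idx)→2340, (D,hash)→2520, (A,nl_idx)→2850 …(+2); best=1020 via (A,hash)
  {AC}: card=2500; try (A,hash)→1720, (C,merge)→5480, (A,merge)→5920, (A,nl_idx)→6000, (C,hash)→9120, (C,nl)→30060 …(+1); best=1720 via (A,hash)
  {ABD}: card=36000; try (B,hash)→3300, (A,hash)→4500, (B,merge)→22900, (A,merge)→40200, (A,nl_idx)→54780, (B,nl)→73020 …(+1); best=3300 via (B,hash)
  {ACD}: card=75000; try (D,hash)→6620, (C,hash)→11820, (C,merge)→27620, (D,merge)→35570, (D,nl_idx)→96720, (D,nl)→376720 …(+1); best=6620 via (D,hash)
  {ABCD}: card=1500000; try (C,hash)→48300, (B,hash)→82100, (C,merge)→620300, (B,merge)→1356900, (B,nl)→3006620, (C,nl)→18003300; best=48300 via (C,hash)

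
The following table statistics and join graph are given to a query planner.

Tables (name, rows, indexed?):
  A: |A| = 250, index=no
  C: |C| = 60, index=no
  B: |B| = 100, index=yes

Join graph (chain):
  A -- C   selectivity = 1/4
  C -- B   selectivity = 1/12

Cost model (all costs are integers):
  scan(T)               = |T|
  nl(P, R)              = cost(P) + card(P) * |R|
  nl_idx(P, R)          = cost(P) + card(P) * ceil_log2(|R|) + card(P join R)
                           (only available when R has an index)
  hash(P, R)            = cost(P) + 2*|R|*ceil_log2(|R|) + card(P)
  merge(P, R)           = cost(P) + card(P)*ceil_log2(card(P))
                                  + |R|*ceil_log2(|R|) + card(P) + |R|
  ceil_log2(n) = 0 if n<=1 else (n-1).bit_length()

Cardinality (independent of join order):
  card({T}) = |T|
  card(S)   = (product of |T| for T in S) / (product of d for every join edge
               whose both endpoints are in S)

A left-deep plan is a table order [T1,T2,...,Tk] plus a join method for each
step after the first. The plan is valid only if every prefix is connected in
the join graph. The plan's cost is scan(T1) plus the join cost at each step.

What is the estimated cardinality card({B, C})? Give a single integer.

500

Tables in S: B(100), C(60)
Edges inside S: C-B(d=12)
numerator = 100 * 60 = 6000
denominator = 12 = 12
card(S) = 6000 / 12 = 500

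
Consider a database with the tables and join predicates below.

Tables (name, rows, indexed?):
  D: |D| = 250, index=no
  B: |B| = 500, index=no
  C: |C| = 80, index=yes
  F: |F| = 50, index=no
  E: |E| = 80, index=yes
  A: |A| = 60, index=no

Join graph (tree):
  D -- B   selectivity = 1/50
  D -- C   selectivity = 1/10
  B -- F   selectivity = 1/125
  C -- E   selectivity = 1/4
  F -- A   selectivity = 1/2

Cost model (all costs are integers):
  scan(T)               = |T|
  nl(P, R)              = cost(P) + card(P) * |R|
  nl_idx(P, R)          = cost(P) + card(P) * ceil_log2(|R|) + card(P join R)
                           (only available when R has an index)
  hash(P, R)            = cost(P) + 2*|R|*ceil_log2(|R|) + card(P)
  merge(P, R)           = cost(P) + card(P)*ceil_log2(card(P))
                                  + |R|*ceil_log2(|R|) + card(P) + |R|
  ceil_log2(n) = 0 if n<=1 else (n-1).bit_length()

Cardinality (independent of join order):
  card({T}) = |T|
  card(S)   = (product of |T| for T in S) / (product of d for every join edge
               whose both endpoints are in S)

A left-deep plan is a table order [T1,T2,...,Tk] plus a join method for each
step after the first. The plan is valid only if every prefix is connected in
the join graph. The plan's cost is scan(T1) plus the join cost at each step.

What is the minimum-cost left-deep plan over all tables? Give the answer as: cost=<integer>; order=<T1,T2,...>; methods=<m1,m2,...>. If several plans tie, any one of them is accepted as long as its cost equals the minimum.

Selinger DP (subsets sized 1..n):
  {D}: scan cost=250, card=250
  {B}: scan cost=500, card=500
  {C}: scan cost=80, card=80
  {F}: scan cost=50, card=50
  {E}: scan cost=80, card=80
  {A}: scan cost=60, card=60
  {BD}: card=2500; try (D,hash)→5000, (B,merge)→7500, (D,merge)→7750, (B,hash)→9500, (B,nl)→125250, (D,nl)→125500; best=5000 via (D,hash)
  {CD}: card=2000; try (C,hash)→1620, (D,merge)→2970, (C,merge)→3140, (C,nl_idx)→4000, (D,hash)→4160, (D,nl)→20080 …(+1); best=1620 via (C,hash)
  {BF}: card=200; try (F,hash)→1600, (B,merge)→5400, (F,merge)→5850, (B,hash)→9100, (B,nl)→25050, (F,nl)→25500; best=1600 via (F,hash)
  {CE}: card=1600; try (E,hash)→1280, (C,hash)→1280, (E,merge)→1360, (C,merge)→1360, (E,nl_idx)→2240, (C,nl_idx)→2240 …(+2); best=1280 via (E,hash)
  {AF}: card=1500; try (F,hash)→720, (A,hash)→820, (A,merge)→820, (F,merge)→830, (A,nl)→3050, (F,nl)→3060; best=720 via (F,hash)
  {BCD}: card=20000; try (C,hash)→8620, (B,hash)→12620, (B,merge)→30620, (C,merge)→38140, (C,nl_idx)→42500, (C,nl)→205000 …(+1); best=8620 via (C,hash)
  {BDF}: card=1000; try (D,merge)→5650, (D,hash)→5800, (F,hash)→8100, (F,merge)→37850, (D,nl)→51600, (F,nl)→130000; best=5650 via (D,merge)
  {CDE}: card=40000; try (E,hash)→4740, (D,hash)→6880, (D,merge)→22730, (E,merge)→26260, (E,nl_idx)→55620, (E,nl)→161620 …(+1); best=4740 via (E,hash)
  {ABF}: card=6000; try (A,hash)→2520, (A,merge)→3820, (B,hash)→11220, (A,nl)→13600, (B,merge)→23720, (B,nl)→750720; best=2520 via (A,hash)
  {BCDF}: card=8000; try (C,hash)→7770, (C,merge)→17290, (C,nl_idx)→20650, (F,hash)→29220, (C,nl)→85650, (F,merge)→328970 …(+1); best=7770 via (C,hash)
  {BCDE}: card=400000; try (E,hash)→29740, (B,hash)→53740, (E,merge)→329260, (E,nl_idx)→548620, (B,merge)→689740, (E,nl)→1608620 …(+1); best=29740 via (E,hash)
  {ABDF}: card=30000; try (A,hash)→7370, (D,hash)→12520, (A,merge)→17070, (A,nl)→65650, (D,merge)→88770, (D,nl)→1502520; best=7370 via (A,hash)
  {BCDEF}: card=160000; try (E,hash)→16890, (E,merge)→120410, (E,nl_idx)→223770, (F,hash)→430340, (E,nl)→647770, (F,merge)→8030090 …(+1); best=16890 via (E,hash)
  {ABCDF}: card=240000; try (A,hash)→16490, (C,hash)→38490, (A,merge)→120190, (C,nl_idx)→457370, (A,nl)→487770, (C,merge)→488010 …(+1); best=16490 via (A,hash)
  {ABCDEF}: card=4800000; try (A,hash)→177610, (E,hash)→257610, (A,merge)→3057310, (E,merge)→4577130, (E,nl_idx)→6496490, (A,nl)→9616890 …(+1); best=177610 via (A,hash)

cost=177610; order=B,F,D,C,E,A; methods=hash,merge,hash,hash,hash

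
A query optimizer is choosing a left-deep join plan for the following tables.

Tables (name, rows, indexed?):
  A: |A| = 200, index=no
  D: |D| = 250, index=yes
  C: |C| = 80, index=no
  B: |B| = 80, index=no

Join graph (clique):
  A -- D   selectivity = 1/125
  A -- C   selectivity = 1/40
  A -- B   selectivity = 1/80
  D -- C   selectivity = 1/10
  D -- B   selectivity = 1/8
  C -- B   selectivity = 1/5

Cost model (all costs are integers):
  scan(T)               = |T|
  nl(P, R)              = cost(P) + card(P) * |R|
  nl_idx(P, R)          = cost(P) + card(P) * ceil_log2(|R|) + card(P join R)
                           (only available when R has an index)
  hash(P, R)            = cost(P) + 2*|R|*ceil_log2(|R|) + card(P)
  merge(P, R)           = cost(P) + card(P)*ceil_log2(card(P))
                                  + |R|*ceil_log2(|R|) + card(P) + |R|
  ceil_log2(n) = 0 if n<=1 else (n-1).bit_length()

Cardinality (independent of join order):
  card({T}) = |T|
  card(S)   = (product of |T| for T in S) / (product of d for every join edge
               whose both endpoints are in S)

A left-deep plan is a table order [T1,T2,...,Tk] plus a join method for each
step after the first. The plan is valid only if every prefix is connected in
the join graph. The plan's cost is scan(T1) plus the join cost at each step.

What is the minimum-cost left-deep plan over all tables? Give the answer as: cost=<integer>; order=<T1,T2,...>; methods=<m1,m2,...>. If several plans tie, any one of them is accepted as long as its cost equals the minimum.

Selinger DP (subsets sized 1..n):
  {A}: scan cost=200, card=200
  {D}: scan cost=250, card=250
  {C}: scan cost=80, card=80
  {B}: scan cost=80, card=80
  {AD}: card=400; try (D,nl_idx)→2200, (A,hash)→3700, (D,merge)→4250, (A,merge)→4300, (D,hash)→4400, (D,nl)→50200 …(+1); best=2200 via (D,nl_idx)
  {AC}: card=400; try (C,hash)→1520, (A,merge)→2520, (C,merge)→2640, (A,hash)→3360, (A,nl)→16080, (C,nl)→16200; best=1520 via (C,hash)
  {AB}: card=200; try (B,hash)→1520, (A,merge)→2520, (B,merge)→2640, (A,hash)→3360, (A,nl)→16080, (B,nl)→16200; best=1520 via (B,hash)
  {CD}: card=2000; try (C,hash)→1620, (D,nl_idx)→2720, (D,merge)→2970, (C,merge)→3140, (D,hash)→4160, (D,nl)→20080 …(+1); best=1620 via (C,hash)
  {BD}: card=2500; try (B,hash)→1620, (D,merge)→2970, (B,merge)→3140, (D,nl_idx)→3220, (D,hash)→4160, (D,nl)→20080 …(+1); best=1620 via (B,hash)
  {BC}: card=1280; try (C,hash)→1280, (B,hash)→1280, (C,merge)→1360, (B,merge)→1360, (C,nl)→6480, (B,nl)→6480; best=1280 via (C,hash)
  {ACD}: card=80; try (C,hash)→3720, (D,nl_idx)→4800, (D,hash)→5920, (A,hash)→6820, (C,merge)→6840, (D,merge)→7770 …(+4); best=3720 via (C,hash)
  {ABD}: card=50; try (D,nl_idx)→3170, (B,hash)→3720, (D,merge)→5570, (D,hash)→5720, (B,merge)→6840, (A,hash)→7320 …(+4); best=3170 via (D,nl_idx)
  {ABC}: card=80; try (C,hash)→2840, (B,hash)→3040, (C,merge)→3960, (A,hash)→5760, (B,merge)→6160, (C,nl)→17520 …(+3); best=2840 via (C,hash)
  {BCD}: card=4000; try (B,hash)→4740, (C,hash)→5240, (D,hash)→6560, (D,nl_idx)→15520, (D,merge)→18890, (B,merge)→26260 …(+4); best=4740 via (B,hash)
  {ABCD}: card=2; try (D,nl_idx)→3482, (C,merge)→4160, (C,hash)→4340, (B,hash)→4920, (B,merge)→5000, (D,merge)→5730 …(+7); best=3482 via (D,nl_idx)

cost=3482; order=A,B,C,D; methods=hash,hash,nl_idx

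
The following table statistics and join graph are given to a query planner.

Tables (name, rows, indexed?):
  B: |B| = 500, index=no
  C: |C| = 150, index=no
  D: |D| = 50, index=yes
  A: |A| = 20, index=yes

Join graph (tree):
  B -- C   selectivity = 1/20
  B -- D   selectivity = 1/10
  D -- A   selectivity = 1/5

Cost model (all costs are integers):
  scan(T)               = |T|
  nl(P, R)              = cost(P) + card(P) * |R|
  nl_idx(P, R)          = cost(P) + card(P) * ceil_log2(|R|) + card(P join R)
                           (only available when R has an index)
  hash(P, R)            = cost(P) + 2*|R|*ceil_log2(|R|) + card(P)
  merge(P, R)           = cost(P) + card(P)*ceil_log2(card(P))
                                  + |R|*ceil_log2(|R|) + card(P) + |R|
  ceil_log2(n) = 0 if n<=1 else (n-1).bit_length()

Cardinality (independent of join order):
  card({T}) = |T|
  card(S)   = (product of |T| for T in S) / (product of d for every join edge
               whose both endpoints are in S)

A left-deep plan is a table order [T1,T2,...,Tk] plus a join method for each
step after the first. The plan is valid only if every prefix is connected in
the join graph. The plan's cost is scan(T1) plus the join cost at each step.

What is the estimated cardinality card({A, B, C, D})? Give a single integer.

Tables in S: A(20), B(500), C(150), D(50)
Edges inside S: B-C(d=20), B-D(d=10), D-A(d=5)
numerator = 20 * 500 * 150 * 50 = 75000000
denominator = 20 * 10 * 5 = 1000
card(S) = 75000000 / 1000 = 75000

75000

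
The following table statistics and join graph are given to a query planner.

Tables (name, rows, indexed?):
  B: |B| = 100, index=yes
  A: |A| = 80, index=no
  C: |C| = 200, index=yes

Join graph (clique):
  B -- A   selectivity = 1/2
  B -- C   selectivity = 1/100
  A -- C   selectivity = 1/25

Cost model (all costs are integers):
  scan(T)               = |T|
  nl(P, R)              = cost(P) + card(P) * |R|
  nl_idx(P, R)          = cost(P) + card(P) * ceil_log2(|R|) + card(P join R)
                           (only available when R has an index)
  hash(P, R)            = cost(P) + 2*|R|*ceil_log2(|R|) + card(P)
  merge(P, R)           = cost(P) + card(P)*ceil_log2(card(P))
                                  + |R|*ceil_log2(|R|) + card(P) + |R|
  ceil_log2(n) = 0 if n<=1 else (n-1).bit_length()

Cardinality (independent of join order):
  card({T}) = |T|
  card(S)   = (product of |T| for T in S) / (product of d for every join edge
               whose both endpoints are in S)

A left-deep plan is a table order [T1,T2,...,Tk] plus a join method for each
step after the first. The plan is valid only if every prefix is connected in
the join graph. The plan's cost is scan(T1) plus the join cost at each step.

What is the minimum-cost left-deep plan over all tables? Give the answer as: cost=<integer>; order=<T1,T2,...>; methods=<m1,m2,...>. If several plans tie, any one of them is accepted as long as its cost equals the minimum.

cost=2420; order=B,C,A; methods=nl_idx,hash

Selinger DP (subsets sized 1..n):
  {B}: scan cost=100, card=100
  {A}: scan cost=80, card=80
  {C}: scan cost=200, card=200
  {AB}: card=4000; try (A,hash)→1320, (B,merge)→1520, (A,merge)→1540, (B,hash)→1560, (B,nl_idx)→4640, (B,nl)→8080 …(+1); best=1320 via (A,hash)
  {BC}: card=200; try (C,nl_idx)→1100, (B,hash)→1800, (B,nl_idx)→1800, (C,merge)→2700, (B,merge)→2800, (C,hash)→3400 …(+2); best=1100 via (C,nl_idx)
  {AC}: card=640; try (C,nl_idx)→1360, (A,hash)→1520, (C,merge)→2520, (A,merge)→2640, (C,hash)→3360, (C,nl)→16080 …(+1); best=1360 via (C,nl_idx)
  {ABC}: card=320; try (A,hash)→2420, (B,hash)→3400, (A,merge)→3540, (B,nl_idx)→6160, (C,hash)→8520, (B,merge)→9200 …(+5); best=2420 via (A,hash)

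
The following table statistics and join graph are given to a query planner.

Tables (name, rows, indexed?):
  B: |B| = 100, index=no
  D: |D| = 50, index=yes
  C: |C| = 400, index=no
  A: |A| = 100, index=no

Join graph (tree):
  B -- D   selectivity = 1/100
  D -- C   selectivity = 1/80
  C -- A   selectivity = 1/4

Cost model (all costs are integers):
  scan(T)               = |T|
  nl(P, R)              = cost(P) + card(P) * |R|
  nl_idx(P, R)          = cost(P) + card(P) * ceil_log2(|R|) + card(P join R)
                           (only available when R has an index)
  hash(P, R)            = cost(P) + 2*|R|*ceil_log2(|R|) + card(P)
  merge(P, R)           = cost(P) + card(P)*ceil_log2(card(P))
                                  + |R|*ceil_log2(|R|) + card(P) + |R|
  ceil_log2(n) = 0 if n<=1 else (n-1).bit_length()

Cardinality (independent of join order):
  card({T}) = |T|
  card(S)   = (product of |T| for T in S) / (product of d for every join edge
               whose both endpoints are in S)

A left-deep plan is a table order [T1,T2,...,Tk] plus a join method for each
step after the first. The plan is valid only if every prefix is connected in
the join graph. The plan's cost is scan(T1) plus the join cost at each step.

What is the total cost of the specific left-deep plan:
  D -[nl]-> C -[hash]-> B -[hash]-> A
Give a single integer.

23350

step 1: scan D: cost=50, card=50
step 2: join C via nl
    card(P join C) = 50*400/(80) = 250
    cost = 50 + 50*400 = 20050
step 3: join B via hash
    card(P join B) = 250*100/(100) = 250
    cost = 20050 + 2*100*7 + 250 = 21700
step 4: join A via hash
    card(P join A) = 250*100/(4) = 6250
    cost = 21700 + 2*100*7 + 250 = 23350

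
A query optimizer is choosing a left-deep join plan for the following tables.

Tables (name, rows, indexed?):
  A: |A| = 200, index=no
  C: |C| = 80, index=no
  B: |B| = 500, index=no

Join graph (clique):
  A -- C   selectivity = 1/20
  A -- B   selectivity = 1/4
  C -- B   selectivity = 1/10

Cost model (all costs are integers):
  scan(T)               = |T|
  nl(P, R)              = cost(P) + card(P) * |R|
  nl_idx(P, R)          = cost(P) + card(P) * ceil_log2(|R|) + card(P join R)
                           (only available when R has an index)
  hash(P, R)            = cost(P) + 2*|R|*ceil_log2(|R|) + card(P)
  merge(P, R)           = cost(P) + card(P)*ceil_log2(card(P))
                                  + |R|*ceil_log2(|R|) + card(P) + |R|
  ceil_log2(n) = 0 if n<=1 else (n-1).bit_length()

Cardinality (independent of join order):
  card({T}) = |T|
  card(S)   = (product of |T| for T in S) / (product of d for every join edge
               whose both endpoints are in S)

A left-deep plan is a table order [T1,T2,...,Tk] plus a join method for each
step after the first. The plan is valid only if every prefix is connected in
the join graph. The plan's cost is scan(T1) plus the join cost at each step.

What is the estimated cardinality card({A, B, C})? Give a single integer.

10000

Tables in S: A(200), B(500), C(80)
Edges inside S: A-C(d=20), A-B(d=4), C-B(d=10)
numerator = 200 * 500 * 80 = 8000000
denominator = 20 * 4 * 10 = 800
card(S) = 8000000 / 800 = 10000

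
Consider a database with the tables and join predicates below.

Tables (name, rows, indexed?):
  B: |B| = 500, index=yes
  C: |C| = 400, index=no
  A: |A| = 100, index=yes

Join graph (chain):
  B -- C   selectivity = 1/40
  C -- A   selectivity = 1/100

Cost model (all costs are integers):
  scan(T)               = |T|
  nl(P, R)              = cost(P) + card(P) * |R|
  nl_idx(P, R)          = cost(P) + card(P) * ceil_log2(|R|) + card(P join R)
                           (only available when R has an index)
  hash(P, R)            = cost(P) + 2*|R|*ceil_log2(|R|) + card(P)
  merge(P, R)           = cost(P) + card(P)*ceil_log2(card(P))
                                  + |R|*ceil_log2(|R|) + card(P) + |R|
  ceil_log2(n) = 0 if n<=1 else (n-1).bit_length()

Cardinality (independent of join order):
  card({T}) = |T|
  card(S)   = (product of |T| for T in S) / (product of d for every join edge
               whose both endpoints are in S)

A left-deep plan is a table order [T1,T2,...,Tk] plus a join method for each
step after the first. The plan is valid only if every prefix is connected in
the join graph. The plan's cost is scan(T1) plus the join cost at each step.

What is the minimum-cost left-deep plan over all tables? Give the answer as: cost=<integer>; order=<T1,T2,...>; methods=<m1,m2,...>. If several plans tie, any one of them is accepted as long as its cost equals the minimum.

cost=10800; order=C,A,B; methods=hash,nl_idx

Selinger DP (subsets sized 1..n):
  {B}: scan cost=500, card=500
  {C}: scan cost=400, card=400
  {A}: scan cost=100, card=100
  {BC}: card=5000; try (C,hash)→8200, (B,nl_idx)→9000, (B,merge)→9400, (C,merge)→9500, (B,hash)→9800, (B,nl)→200400 …(+1); best=8200 via (C,hash)
  {AC}: card=400; try (A,hash)→2200, (A,nl_idx)→3600, (C,merge)→4900, (A,merge)→5200, (C,hash)→7400, (C,nl)→40100 …(+1); best=2200 via (A,hash)
  {ABC}: card=5000; try (B,nl_idx)→10800, (B,merge)→11200, (B,hash)→11600, (A,hash)→14600, (A,nl_idx)→48200, (A,merge)→79000 …(+2); best=10800 via (B,nl_idx)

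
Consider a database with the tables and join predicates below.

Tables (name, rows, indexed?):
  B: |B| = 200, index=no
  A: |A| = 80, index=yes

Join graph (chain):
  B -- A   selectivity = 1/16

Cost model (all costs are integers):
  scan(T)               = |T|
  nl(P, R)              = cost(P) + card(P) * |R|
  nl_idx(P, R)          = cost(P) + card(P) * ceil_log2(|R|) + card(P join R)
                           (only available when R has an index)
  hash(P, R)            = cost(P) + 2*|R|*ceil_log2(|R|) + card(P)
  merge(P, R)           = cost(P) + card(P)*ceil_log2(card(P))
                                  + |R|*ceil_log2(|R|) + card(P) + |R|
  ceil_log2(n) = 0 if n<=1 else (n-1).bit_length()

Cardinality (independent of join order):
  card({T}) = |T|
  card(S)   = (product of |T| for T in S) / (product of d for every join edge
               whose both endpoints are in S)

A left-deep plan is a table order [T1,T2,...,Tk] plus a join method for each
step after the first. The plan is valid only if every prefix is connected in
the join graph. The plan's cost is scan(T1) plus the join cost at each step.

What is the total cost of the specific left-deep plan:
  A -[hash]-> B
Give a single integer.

3360

step 1: scan A: cost=80, card=80
step 2: join B via hash
    card(P join B) = 80*200/(16) = 1000
    cost = 80 + 2*200*8 + 80 = 3360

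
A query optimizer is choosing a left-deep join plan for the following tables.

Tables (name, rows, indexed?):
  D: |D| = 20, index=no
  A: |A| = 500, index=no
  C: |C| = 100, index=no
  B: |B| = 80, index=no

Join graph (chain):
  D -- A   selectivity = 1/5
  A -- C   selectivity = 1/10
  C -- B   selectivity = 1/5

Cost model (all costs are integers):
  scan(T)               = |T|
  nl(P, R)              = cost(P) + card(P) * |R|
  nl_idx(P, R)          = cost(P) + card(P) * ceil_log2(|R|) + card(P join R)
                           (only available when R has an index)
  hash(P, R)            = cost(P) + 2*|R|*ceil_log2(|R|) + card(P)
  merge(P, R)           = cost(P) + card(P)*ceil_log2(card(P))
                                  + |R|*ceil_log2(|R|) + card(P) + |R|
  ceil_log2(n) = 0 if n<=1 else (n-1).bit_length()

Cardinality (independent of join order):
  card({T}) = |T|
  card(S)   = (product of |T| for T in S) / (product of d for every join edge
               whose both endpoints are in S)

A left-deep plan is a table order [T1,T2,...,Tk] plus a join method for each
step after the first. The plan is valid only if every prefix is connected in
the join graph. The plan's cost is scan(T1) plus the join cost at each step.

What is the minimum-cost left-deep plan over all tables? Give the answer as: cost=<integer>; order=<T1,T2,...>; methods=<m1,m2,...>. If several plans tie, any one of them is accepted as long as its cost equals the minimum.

Selinger DP (subsets sized 1..n):
  {D}: scan cost=20, card=20
  {A}: scan cost=500, card=500
  {C}: scan cost=100, card=100
  {B}: scan cost=80, card=80
  {AD}: card=2000; try (D,hash)→1200, (A,merge)→5140, (D,merge)→5620, (A,hash)→9040, (A,nl)→10020, (D,nl)→10500; best=1200 via (D,hash)
  {AC}: card=5000; try (C,hash)→2400, (A,merge)→5900, (C,merge)→6300, (A,hash)→9200, (A,nl)→50100, (C,nl)→50500; best=2400 via (C,hash)
  {BC}: card=1600; try (B,hash)→1320, (C,merge)→1520, (B,merge)→1540, (C,hash)→1560, (C,nl)→8080, (B,nl)→8100; best=1320 via (B,hash)
  {ACD}: card=20000; try (C,hash)→4600, (D,hash)→7600, (C,merge)→26000, (D,merge)→72520, (D,nl)→102400, (C,nl)→201200; best=4600 via (C,hash)
  {ABC}: card=80000; try (B,hash)→8520, (A,hash)→11920, (A,merge)→25520, (B,merge)→73040, (B,nl)→402400, (A,nl)→801320; best=8520 via (B,hash)
  {ABCD}: card=320000; try (B,hash)→25720, (D,hash)→88720, (B,merge)→325240, (D,merge)→1448640, (B,nl)→1604600, (D,nl)→1608520; best=25720 via (B,hash)

cost=25720; order=A,D,C,B; methods=hash,hash,hash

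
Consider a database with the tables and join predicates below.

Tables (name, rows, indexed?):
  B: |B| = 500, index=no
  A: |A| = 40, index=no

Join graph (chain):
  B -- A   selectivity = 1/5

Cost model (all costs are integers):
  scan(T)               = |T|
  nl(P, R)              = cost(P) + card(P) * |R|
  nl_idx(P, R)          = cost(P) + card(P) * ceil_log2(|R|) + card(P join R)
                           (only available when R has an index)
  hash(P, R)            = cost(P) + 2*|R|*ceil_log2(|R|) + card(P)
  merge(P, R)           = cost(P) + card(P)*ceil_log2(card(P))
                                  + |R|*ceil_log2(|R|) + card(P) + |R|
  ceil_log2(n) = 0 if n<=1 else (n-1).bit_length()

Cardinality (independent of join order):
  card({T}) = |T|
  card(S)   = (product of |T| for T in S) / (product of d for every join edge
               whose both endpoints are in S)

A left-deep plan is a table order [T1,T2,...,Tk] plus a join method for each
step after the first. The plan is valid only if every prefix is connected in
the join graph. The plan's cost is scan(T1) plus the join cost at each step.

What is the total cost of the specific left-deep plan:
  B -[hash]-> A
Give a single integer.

step 1: scan B: cost=500, card=500
step 2: join A via hash
    card(P join A) = 500*40/(5) = 4000
    cost = 500 + 2*40*6 + 500 = 1480

1480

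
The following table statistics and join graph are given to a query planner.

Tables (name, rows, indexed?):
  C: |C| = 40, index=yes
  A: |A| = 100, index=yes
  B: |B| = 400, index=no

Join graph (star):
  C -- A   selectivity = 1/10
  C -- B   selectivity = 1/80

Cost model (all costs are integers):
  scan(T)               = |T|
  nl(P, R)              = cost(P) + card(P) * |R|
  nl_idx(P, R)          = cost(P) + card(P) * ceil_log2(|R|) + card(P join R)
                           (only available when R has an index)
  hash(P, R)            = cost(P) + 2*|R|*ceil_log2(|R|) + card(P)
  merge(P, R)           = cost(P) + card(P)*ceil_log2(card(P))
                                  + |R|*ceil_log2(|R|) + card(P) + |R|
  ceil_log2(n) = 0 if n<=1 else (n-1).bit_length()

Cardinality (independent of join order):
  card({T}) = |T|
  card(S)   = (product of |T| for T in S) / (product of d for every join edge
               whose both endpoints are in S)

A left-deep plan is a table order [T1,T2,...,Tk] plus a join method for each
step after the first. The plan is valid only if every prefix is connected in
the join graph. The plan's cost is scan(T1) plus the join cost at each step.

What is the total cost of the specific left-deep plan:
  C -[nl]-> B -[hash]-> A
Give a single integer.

17640

step 1: scan C: cost=40, card=40
step 2: join B via nl
    card(P join B) = 40*400/(80) = 200
    cost = 40 + 40*400 = 16040
step 3: join A via hash
    card(P join A) = 200*100/(10) = 2000
    cost = 16040 + 2*100*7 + 200 = 17640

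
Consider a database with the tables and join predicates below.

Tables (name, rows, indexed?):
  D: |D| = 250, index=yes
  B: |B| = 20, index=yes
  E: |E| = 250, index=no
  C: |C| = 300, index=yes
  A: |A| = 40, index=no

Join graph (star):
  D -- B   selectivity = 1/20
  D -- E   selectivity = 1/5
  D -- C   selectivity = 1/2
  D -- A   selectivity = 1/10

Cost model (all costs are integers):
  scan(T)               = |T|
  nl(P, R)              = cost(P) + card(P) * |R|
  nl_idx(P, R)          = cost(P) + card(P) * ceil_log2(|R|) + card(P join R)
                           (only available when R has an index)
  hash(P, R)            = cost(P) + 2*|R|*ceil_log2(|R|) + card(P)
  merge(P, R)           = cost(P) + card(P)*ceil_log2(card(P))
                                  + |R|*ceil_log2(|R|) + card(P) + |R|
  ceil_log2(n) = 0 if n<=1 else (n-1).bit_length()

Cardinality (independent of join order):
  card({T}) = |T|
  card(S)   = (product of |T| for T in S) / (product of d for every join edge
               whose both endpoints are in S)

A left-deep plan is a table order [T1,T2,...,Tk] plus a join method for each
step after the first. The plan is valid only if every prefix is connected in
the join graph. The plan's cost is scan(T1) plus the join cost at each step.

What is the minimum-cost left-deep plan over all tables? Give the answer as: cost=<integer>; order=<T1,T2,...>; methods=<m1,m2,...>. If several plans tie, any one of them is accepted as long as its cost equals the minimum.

cost=61560; order=B,D,A,E,C; methods=nl_idx,hash,hash,hash

Selinger DP (subsets sized 1..n):
  {D}: scan cost=250, card=250
  {B}: scan cost=20, card=20
  {E}: scan cost=250, card=250
  {C}: scan cost=300, card=300
  {A}: scan cost=40, card=40
  {BD}: card=250; try (D,nl_idx)→430, (B,hash)→700, (B,nl_idx)→1750, (D,merge)→2390, (B,merge)→2620, (D,hash)→4040 …(+2); best=430 via (D,nl_idx)
  {DE}: card=12500; try (E,hash)→4500, (D,hash)→4500, (E,merge)→4750, (D,merge)→4750, (D,nl_idx)→14750, (E,nl)→62750 …(+1); best=4500 via (E,hash)
  {CD}: card=37500; try (D,hash)→4600, (C,merge)→5500, (D,merge)→5550, (C,hash)→5900, (C,nl_idx)→40000, (D,nl_idx)→40200 …(+2); best=4600 via (D,hash)
  {AD}: card=1000; try (A,hash)→980, (D,nl_idx)→1360, (D,merge)→2570, (A,merge)→2780, (D,hash)→4080, (D,nl)→10040 …(+1); best=980 via (A,hash)
  {BDE}: card=12500; try (E,hash)→4680, (E,merge)→4930, (B,hash)→17200, (E,nl)→62930, (B,nl_idx)→79500, (B,merge)→192120 …(+1); best=4680 via (E,hash)
  {BCD}: card=37500; try (C,merge)→5680, (C,hash)→6080, (C,nl_idx)→40180, (B,hash)→42300, (C,nl)→75430, (B,nl_idx)→229600 …(+2); best=5680 via (C,merge)
  {ABD}: card=1000; try (A,hash)→1160, (B,hash)→2180, (A,merge)→2960, (B,nl_idx)→6980, (A,nl)→10430, (B,merge)→12100 …(+1); best=1160 via (A,hash)
  {CDE}: card=1875000; try (C,hash)→22400, (E,hash)→46100, (C,merge)→195000, (E,merge)→644350, (C,nl_idx)→1992000, (C,nl)→3754500 …(+1); best=22400 via (C,hash)
  {ADE}: card=50000; try (E,hash)→5980, (E,merge)→14230, (A,hash)→17480, (A,merge)→192280, (E,nl)→250980, (A,nl)→504500; best=5980 via (E,hash)
  {ACD}: card=150000; try (C,hash)→7380, (C,merge)→14980, (A,hash)→42580, (C,nl_idx)→159980, (C,nl)→300980, (A,merge)→642380 …(+1); best=7380 via (C,hash)
  {BCDE}: card=1875000; try (C,hash)→22580, (E,hash)→47180, (C,merge)→195180, (E,merge)→645430, (B,hash)→1897600, (C,nl_idx)→1992180 …(+5); best=22580 via (C,hash)
  {ABDE}: card=50000; try (E,hash)→6160, (E,merge)→14410, (A,hash)→17660, (B,hash)→56180, (A,merge)→192460, (E,nl)→251160 …(+4); best=6160 via (E,hash)
  {ABCD}: card=150000; try (C,hash)→7560, (C,merge)→15160, (A,hash)→43660, (B,hash)→157580, (C,nl_idx)→160160, (C,nl)→301160 …(+5); best=7560 via (C,hash)
  {ACDE}: card=7500000; try (C,hash)→61380, (E,hash)→161380, (C,merge)→858980, (A,hash)→1897880, (E,merge)→2859630, (C,nl_idx)→7955980 …(+4); best=61380 via (C,hash)
  {ABCDE}: card=7500000; try (C,hash)→61560, (E,hash)→161560, (C,merge)→859160, (A,hash)→1898060, (E,merge)→2859810, (B,hash)→7561580 …(+8); best=61560 via (C,hash)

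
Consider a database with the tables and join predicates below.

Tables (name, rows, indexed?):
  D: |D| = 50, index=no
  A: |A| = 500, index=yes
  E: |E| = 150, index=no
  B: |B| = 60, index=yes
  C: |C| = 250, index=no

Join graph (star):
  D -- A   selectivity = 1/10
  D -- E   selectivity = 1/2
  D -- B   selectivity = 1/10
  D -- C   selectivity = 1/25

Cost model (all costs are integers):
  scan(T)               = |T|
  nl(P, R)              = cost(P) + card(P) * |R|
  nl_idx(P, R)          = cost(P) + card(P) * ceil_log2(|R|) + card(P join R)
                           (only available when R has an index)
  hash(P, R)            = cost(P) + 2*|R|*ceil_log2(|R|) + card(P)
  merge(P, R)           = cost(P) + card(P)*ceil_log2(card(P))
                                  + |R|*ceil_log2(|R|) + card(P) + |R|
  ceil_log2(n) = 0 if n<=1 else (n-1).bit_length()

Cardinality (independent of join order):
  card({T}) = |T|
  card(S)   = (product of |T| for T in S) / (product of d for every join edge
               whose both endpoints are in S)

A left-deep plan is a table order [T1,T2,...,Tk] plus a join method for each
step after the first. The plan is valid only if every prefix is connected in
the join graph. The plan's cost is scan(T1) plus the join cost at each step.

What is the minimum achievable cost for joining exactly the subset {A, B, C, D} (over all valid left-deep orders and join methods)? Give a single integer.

14320

Selinger DP over subsets of {A,B,C,D}:
  {D}: scan cost=50, card=50
  {A}: scan cost=500, card=500
  {B}: scan cost=60, card=60
  {C}: scan cost=250, card=250
  {AD}: card=2500; try (D,hash)→1600, (A,nl_idx)→3000, (A,merge)→5400, (D,merge)→5850, (A,hash)→9100, (A,nl)→25050 …(+1); best=1600 via (D,hash)
  {BD}: card=300; try (B,nl_idx)→650, (D,hash)→720, (B,hash)→820, (B,merge)→820, (D,merge)→830, (B,nl)→3050 …(+1); best=650 via (B,nl_idx)
  {CD}: card=500; try (D,hash)→1100, (C,merge)→2650, (D,merge)→2850, (C,hash)→4100, (C,nl)→12550, (D,nl)→12750; best=1100 via (D,hash)
  {ABD}: card=15000; try (B,hash)→4820, (A,merge)→8650, (A,hash)→9950, (A,nl_idx)→18350, (B,nl_idx)→31600, (B,merge)→34520 …(+2); best=4820 via (B,hash)
  {ACD}: card=25000; try (C,hash)→8100, (A,hash)→10600, (A,merge)→11100, (A,nl_idx)→30600, (C,merge)→36350, (A,nl)→251100 …(+1); best=8100 via (C,hash)
  {BCD}: card=3000; try (B,hash)→2320, (C,hash)→4950, (C,merge)→5900, (B,merge)→6520, (B,nl_idx)→7100, (B,nl)→31100 …(+1); best=2320 via (B,hash)
  {ABCD}: card=150000; try (A,hash)→14320, (C,hash)→23820, (B,hash)→33820, (A,merge)→46320, (A,nl_idx)→179320, (C,merge)→232070 …(+5); best=14320 via (A,hash)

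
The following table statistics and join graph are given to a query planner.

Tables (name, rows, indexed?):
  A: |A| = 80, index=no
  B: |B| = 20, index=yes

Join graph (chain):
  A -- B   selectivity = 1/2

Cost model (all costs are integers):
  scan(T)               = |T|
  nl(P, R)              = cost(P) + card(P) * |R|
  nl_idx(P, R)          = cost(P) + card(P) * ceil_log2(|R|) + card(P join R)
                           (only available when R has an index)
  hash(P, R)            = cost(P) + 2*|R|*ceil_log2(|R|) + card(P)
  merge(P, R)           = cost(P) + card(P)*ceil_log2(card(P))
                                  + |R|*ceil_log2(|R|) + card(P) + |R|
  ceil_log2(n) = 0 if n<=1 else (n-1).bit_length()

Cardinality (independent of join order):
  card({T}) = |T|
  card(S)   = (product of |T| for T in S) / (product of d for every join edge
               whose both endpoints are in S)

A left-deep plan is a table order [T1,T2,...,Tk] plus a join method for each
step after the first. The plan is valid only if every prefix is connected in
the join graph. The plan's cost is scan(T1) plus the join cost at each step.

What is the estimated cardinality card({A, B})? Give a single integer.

Tables in S: A(80), B(20)
Edges inside S: A-B(d=2)
numerator = 80 * 20 = 1600
denominator = 2 = 2
card(S) = 1600 / 2 = 800

800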